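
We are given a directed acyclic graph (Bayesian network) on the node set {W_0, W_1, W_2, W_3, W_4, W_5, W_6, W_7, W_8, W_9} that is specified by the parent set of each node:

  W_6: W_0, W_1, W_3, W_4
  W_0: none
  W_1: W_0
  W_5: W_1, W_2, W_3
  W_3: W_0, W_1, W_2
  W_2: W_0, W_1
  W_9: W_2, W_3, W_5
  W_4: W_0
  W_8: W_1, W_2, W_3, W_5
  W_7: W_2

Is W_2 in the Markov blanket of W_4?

No

The Markov blanket of a node is its parents, its children, and the other parents of its children.
Pa(W_4) = {W_0}.
Children of W_4: W_6.
Parents of each child, excluding W_4:
  W_6 also has parents W_0, W_1, W_3.
MB(W_4) = {W_0, W_1, W_3, W_6}; W_2 is not in this set.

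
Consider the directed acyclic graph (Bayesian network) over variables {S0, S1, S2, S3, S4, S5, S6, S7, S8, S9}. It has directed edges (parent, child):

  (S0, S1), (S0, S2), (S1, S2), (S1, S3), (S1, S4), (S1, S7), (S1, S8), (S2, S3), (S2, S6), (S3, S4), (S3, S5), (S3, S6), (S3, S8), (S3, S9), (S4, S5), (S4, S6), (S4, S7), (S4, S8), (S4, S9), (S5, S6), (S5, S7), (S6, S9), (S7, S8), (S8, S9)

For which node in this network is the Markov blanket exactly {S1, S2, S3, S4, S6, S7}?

S5

The target node must have every member of {S1, S2, S3, S4, S6, S7} as a parent, child, or co-parent, and no others.
Parents of S5: S3, S4; children: S6, S7; co-parents: S1, S2, S3, S4.
These exactly cover the given set, so the node is S5.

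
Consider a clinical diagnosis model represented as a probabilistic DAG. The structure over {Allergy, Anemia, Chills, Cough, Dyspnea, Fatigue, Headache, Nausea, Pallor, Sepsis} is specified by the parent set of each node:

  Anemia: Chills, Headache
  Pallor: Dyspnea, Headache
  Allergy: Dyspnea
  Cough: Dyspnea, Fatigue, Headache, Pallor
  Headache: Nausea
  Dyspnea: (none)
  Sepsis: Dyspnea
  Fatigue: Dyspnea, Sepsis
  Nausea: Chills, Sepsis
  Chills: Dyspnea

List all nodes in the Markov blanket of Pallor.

{Cough, Dyspnea, Fatigue, Headache}

A node's Markov blanket = Pa ∪ Ch ∪ (parents of Ch other than the node itself).
Pallor has child Cough.
Parents of Pallor: Dyspnea, Headache.
Other parents of Pallor's children:
  parents(Cough) \ {Pallor} = {Dyspnea, Fatigue, Headache}.
Taking the union gives {Cough, Dyspnea, Fatigue, Headache}.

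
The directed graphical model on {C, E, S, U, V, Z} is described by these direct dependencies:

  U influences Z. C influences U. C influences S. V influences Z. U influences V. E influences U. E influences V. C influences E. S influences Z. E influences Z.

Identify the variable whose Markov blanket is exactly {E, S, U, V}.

The target node must have every member of {E, S, U, V} as a parent, child, or co-parent, and no others.
Parents of Z: E, S, U, V; children: none; co-parents: none.
These exactly cover the given set, so the node is Z.

Z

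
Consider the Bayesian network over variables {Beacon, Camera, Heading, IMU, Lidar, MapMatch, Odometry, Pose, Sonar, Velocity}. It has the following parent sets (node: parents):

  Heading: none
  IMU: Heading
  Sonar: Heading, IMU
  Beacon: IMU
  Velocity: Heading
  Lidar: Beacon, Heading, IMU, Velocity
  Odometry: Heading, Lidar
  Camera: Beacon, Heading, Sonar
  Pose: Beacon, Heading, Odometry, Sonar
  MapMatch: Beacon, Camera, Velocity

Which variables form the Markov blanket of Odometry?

By definition, MB(Odometry) is built from Odometry's parents, Odometry's children, and the co-parents of Odometry.
Odometry's parents: Heading, Lidar.
Ch(Odometry) = {Pose}.
Co-parents of Odometry (other parents of its children):
  Pose's other parents are Beacon, Heading, Sonar.
So the Markov blanket of Odometry is {Beacon, Heading, Lidar, Pose, Sonar}.

{Beacon, Heading, Lidar, Pose, Sonar}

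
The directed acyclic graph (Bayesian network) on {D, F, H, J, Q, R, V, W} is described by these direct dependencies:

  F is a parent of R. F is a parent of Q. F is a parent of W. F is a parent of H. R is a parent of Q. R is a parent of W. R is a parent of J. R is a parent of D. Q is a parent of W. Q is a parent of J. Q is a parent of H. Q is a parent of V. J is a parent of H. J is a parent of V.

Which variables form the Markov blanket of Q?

The Markov blanket of a node is its parents, its children, and the other parents of its children.
Children of Q: H, J, V, W.
Q has parents F, R.
For each child, the remaining parents (spouses of Q):
  W: F, R
  J: R
  H: F, J
  V: J
Taking the union gives {F, H, J, R, V, W}.

{F, H, J, R, V, W}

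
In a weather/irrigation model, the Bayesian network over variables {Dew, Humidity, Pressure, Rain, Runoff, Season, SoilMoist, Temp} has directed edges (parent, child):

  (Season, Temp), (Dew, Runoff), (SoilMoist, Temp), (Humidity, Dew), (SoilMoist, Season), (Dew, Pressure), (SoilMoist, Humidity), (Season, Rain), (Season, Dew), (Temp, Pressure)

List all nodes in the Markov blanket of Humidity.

Humidity has parent SoilMoist.
Children of Humidity: Dew.
Co-parents of Humidity (other parents of its children):
  parents(Dew) \ {Humidity} = {Season}.
Union: {SoilMoist} ∪ {Dew} ∪ {Season} = {Dew, Season, SoilMoist}.

{Dew, Season, SoilMoist}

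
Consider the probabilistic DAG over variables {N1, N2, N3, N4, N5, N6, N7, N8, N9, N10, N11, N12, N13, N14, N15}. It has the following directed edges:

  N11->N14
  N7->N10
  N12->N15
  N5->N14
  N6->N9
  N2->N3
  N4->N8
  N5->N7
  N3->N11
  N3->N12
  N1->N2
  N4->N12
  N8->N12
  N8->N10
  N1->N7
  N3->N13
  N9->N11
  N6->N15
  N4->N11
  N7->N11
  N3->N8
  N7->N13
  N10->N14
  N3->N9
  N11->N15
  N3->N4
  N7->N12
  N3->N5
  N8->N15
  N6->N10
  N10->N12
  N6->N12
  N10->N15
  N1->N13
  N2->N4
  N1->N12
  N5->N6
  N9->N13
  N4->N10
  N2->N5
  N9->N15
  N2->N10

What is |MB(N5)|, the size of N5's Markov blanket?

By definition, MB(N5) is built from N5's parents, N5's children, and the co-parents of N5.
N5's children: N6, N7, N14.
Parents of N5: N2, N3.
Co-parents of N5 (other parents of its children):
  N6: no additional parents.
  parents(N7) \ {N5} = {N1}.
  N14 also has parents N10, N11.
MB(N5) = {N1, N2, N3, N6, N7, N10, N11, N14}, which has 8 nodes.

8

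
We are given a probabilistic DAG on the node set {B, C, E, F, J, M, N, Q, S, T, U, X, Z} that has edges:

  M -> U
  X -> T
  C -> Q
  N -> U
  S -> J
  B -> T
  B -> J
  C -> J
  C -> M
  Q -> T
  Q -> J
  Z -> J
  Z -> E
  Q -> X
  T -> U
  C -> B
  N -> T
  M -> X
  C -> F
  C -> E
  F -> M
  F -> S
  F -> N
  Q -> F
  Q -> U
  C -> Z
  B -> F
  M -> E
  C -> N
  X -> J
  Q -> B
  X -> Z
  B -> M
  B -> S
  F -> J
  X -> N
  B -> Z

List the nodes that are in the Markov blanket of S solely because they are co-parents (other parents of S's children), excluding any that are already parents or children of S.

{C, Q, X, Z}

Children of S: J.
  J also has parents B, C, F, Q, X, Z.
Excluding nodes already adjacent to S (B, F, J), the co-parent-only contribution is {C, Q, X, Z}.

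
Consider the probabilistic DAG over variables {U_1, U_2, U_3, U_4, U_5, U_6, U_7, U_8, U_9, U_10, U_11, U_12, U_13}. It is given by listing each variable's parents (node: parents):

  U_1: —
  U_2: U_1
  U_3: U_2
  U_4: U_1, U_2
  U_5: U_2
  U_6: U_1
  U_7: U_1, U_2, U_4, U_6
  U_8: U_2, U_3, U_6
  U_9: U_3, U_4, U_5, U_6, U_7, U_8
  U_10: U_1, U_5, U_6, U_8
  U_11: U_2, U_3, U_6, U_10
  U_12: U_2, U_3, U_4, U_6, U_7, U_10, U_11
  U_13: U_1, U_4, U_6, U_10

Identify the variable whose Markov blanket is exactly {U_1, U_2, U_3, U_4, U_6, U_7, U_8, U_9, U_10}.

The target node must have every member of {U_1, U_2, U_3, U_4, U_6, U_7, U_8, U_9, U_10} as a parent, child, or co-parent, and no others.
Parents of U_5: U_2; children: U_9, U_10; co-parents: U_1, U_3, U_4, U_6, U_7, U_8.
These exactly cover the given set, so the node is U_5.

U_5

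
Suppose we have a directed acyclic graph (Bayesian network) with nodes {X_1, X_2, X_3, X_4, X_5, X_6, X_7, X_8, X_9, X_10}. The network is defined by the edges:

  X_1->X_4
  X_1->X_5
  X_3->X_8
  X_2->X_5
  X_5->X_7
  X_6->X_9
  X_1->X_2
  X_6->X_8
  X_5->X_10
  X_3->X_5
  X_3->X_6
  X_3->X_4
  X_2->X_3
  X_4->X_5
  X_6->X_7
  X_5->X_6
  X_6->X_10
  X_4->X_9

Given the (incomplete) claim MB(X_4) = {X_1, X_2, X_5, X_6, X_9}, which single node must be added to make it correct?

X_4's parents: X_1, X_3.
X_4 has children X_5, X_9.
For each child, the remaining parents (spouses of X_4):
  X_5's other parents are X_1, X_2, X_3.
  X_9's other parent is X_6.
MB(X_4) = {X_1, X_2, X_3, X_5, X_6, X_9}.
Comparing with the claimed set, X_3 is missing.

X_3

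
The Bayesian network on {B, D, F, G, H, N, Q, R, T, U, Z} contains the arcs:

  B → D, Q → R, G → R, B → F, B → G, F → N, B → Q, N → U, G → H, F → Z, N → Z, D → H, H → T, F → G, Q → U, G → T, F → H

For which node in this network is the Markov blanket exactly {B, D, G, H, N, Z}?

F

The target node must have every member of {B, D, G, H, N, Z} as a parent, child, or co-parent, and no others.
Parents of F: B; children: G, H, N, Z; co-parents: B, D, G, N.
These exactly cover the given set, so the node is F.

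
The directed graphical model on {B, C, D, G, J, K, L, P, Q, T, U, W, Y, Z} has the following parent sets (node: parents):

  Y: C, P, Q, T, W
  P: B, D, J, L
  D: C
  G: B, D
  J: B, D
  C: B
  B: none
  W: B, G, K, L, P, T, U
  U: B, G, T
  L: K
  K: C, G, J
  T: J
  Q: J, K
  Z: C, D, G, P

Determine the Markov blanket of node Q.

{C, J, K, P, T, W, Y}

The Markov blanket of a node is its parents, its children, and the other parents of its children.
Pa(Q) = {J, K}.
Children of Q: Y.
Parents of each child, excluding Q:
  Y's other parents are C, P, T, W.
MB(Q) = {C, J, K, P, T, W, Y}.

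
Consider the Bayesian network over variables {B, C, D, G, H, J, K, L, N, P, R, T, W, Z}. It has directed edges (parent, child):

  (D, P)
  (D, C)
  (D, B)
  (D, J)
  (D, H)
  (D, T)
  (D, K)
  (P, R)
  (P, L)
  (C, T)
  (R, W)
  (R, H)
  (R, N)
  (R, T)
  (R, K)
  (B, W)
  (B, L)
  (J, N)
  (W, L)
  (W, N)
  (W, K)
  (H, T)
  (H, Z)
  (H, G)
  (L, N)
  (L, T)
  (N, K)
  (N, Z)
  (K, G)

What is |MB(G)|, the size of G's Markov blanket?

Ch(G) = {}.
G's parents: H, K.
G has no children, so there are no co-parents.
MB(G) = {H, K}, which has 2 nodes.

2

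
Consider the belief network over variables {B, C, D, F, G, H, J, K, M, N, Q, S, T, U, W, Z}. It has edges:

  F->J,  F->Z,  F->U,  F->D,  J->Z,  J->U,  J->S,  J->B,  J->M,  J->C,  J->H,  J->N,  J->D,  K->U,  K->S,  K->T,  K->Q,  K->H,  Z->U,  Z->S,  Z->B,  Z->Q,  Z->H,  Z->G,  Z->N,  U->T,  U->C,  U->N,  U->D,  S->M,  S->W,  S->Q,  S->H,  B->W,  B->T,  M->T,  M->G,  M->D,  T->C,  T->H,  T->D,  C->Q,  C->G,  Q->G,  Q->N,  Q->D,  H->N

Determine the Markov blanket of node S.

{B, C, H, J, K, M, Q, T, W, Z}

S's parents: J, K, Z.
S has children H, M, Q, W.
Parents of each child, excluding S:
  M's other parent is J.
  W also has parent B.
  Q also has parents C, K, Z.
  H's other parents are J, K, T, Z.
MB(S) = {B, C, H, J, K, M, Q, T, W, Z}.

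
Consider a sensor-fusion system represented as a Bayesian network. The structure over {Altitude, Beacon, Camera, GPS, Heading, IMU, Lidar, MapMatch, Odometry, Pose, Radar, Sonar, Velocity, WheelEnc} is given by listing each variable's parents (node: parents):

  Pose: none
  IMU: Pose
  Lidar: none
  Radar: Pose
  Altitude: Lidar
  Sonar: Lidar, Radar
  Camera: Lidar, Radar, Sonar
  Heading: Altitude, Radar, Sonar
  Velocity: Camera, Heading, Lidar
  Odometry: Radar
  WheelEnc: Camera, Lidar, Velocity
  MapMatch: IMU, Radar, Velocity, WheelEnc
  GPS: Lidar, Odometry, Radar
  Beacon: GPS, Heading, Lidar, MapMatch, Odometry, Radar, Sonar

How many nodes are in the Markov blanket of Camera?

Recall MB(v) = parents ∪ children ∪ spouses, where spouses are the other parents of v's children.
Camera has parents Lidar, Radar, Sonar.
Camera has children Velocity, WheelEnc.
Other parents of Camera's children:
  Velocity's other parents are Heading, Lidar.
  parents(WheelEnc) \ {Camera} = {Lidar, Velocity}.
MB(Camera) = {Heading, Lidar, Radar, Sonar, Velocity, WheelEnc}, which has 6 nodes.

6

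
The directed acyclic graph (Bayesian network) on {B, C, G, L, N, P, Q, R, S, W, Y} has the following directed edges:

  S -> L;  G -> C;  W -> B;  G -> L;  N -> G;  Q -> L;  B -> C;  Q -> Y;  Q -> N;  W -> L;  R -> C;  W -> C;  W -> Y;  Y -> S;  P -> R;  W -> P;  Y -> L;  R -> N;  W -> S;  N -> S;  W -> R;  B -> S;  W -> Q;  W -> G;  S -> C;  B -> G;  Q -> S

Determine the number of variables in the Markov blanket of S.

9

S's parents: B, N, Q, W, Y.
S's children: C, L.
For each child, the remaining parents (spouses of S):
  C: B, G, R, W
  L: G, Q, W, Y
MB(S) = {B, C, G, L, N, Q, R, W, Y}, which has 9 nodes.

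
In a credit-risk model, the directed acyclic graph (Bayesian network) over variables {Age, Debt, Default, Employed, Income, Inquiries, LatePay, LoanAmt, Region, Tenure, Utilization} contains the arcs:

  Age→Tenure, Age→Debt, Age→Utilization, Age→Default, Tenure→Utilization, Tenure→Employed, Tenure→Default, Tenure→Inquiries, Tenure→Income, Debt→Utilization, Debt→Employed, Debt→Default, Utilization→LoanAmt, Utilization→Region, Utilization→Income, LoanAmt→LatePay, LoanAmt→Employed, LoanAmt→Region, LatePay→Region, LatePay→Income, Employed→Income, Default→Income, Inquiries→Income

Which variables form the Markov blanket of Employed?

{Debt, Default, Income, Inquiries, LatePay, LoanAmt, Tenure, Utilization}

The Markov blanket of a node is its parents, its children, and the other parents of its children.
Ch(Employed) = {Income}.
Employed has parents Debt, LoanAmt, Tenure.
For each child, the remaining parents (spouses of Employed):
  Income also has parents Default, Inquiries, LatePay, Tenure, Utilization.
Taking the union gives {Debt, Default, Income, Inquiries, LatePay, LoanAmt, Tenure, Utilization}.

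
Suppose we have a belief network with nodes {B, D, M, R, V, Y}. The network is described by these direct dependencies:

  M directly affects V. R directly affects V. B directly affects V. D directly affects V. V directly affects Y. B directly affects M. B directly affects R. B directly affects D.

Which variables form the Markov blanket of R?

R's parents: B.
R has child V.
Parents of each child, excluding R:
  parents(V) \ {R} = {B, D, M}.
Taking the union gives {B, D, M, V}.

{B, D, M, V}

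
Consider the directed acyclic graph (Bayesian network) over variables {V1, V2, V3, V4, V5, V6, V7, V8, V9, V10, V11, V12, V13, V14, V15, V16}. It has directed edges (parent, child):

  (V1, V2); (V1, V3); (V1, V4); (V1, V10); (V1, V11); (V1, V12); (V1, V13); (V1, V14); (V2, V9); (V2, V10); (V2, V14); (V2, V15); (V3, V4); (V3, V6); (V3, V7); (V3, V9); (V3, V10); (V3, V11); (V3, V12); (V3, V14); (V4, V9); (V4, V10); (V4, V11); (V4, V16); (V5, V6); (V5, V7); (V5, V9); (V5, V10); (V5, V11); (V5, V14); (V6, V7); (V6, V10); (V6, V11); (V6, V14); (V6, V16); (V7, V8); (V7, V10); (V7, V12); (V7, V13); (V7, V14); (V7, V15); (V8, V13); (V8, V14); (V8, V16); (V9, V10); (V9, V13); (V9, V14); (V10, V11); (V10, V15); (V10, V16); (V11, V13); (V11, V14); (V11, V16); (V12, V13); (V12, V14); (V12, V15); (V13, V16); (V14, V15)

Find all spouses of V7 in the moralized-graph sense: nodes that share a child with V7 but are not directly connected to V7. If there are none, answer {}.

Children of V7: V8, V10, V12, V13, V14, V15.
  V8: no additional parents.
  parents(V10) \ {V7} = {V1, V2, V3, V4, V5, V6, V9}.
  V12's other parents are V1, V3.
  V13 also has parents V1, V8, V9, V11, V12.
  parents(V14) \ {V7} = {V1, V2, V3, V5, V6, V8, V9, V11, V12}.
  V15's other parents are V2, V10, V12, V14.
Excluding nodes already adjacent to V7 (V3, V5, V6, V8, V10, V12, V13, V14, V15), the co-parent-only contribution is {V1, V2, V4, V9, V11}.

{V1, V2, V4, V9, V11}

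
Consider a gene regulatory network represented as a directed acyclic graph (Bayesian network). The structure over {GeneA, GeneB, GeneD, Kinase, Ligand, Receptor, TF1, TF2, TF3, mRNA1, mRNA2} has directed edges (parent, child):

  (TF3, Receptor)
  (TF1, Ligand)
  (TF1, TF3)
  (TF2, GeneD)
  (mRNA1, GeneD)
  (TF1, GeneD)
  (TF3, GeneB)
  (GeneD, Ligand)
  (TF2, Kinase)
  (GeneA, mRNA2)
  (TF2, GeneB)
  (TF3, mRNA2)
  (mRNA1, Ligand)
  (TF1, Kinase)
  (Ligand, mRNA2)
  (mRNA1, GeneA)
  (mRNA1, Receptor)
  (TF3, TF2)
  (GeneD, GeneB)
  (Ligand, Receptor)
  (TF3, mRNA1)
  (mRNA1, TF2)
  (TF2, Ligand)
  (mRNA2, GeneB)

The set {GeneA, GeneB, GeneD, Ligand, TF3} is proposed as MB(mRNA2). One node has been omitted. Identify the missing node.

Recall MB(v) = parents ∪ children ∪ spouses, where spouses are the other parents of v's children.
mRNA2 has child GeneB.
Pa(mRNA2) = {GeneA, Ligand, TF3}.
Co-parents of mRNA2 (other parents of its children):
  GeneB's other parents are GeneD, TF2, TF3.
MB(mRNA2) = {GeneA, GeneB, GeneD, Ligand, TF2, TF3}.
Comparing with the claimed set, TF2 is missing.

TF2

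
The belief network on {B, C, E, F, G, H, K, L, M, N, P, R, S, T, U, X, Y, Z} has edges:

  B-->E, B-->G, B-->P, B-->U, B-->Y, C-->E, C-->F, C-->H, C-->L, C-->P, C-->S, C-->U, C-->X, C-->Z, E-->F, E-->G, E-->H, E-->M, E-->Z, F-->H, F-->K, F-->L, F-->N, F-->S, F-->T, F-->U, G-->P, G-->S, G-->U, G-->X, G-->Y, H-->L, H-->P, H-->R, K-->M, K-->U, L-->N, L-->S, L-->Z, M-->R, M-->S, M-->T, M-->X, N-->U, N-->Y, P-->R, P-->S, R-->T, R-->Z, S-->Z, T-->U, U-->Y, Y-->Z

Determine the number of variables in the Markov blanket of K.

Recall MB(v) = parents ∪ children ∪ spouses, where spouses are the other parents of v's children.
Parents of K: F.
Ch(K) = {M, U}.
Co-parents of K (other parents of its children):
  M also has parent E.
  U's other parents are B, C, F, G, N, T.
MB(K) = {B, C, E, F, G, M, N, T, U}, which has 9 nodes.

9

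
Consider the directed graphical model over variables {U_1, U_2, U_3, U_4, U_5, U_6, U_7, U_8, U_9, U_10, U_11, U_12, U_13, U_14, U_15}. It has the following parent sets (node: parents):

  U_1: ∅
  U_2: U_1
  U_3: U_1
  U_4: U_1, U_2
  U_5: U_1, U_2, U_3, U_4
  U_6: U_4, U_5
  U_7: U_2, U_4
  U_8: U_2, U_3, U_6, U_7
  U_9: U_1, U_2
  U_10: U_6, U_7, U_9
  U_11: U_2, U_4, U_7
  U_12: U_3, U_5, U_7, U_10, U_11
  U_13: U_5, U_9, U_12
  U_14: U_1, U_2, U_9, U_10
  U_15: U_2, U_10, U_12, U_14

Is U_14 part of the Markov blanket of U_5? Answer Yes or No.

Parents of U_5: U_1, U_2, U_3, U_4.
Ch(U_5) = {U_6, U_12, U_13}.
Other parents of U_5's children:
  U_6's other parent is U_4.
  U_12 also has parents U_3, U_7, U_10, U_11.
  U_13's other parents are U_9, U_12.
MB(U_5) = {U_1, U_2, U_3, U_4, U_6, U_7, U_9, U_10, U_11, U_12, U_13}; U_14 is not in this set.

No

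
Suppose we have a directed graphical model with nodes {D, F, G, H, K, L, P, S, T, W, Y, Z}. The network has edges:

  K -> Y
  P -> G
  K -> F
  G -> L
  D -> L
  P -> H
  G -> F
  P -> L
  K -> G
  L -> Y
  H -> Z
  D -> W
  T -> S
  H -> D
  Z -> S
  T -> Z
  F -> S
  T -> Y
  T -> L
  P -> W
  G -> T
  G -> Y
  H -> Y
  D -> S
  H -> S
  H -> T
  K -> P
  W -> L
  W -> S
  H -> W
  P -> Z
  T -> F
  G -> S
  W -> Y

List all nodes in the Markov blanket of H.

{D, F, G, K, L, P, S, T, W, Y, Z}

A node's Markov blanket = Pa ∪ Ch ∪ (parents of Ch other than the node itself).
Parents of H: P.
Ch(H) = {D, S, T, W, Y, Z}.
Parents of each child, excluding H:
  D has no other parent.
  parents(W) \ {H} = {D, P}.
  T also has parent G.
  Z's other parents are P, T.
  parents(Y) \ {H} = {G, K, L, T, W}.
  S also has parents D, F, G, T, W, Z.
MB(H) = {D, F, G, K, L, P, S, T, W, Y, Z}.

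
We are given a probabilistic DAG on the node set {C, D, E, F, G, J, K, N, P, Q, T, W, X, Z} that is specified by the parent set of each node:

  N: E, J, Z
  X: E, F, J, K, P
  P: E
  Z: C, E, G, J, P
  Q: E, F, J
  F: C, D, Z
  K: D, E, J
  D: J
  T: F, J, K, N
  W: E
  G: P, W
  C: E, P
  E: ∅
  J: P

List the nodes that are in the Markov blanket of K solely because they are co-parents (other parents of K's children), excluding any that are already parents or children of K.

Children of K: T, X.
  T also has parents F, J, N.
  X's other parents are E, F, J, P.
Excluding nodes already adjacent to K (D, E, J, T, X), the co-parent-only contribution is {F, N, P}.

{F, N, P}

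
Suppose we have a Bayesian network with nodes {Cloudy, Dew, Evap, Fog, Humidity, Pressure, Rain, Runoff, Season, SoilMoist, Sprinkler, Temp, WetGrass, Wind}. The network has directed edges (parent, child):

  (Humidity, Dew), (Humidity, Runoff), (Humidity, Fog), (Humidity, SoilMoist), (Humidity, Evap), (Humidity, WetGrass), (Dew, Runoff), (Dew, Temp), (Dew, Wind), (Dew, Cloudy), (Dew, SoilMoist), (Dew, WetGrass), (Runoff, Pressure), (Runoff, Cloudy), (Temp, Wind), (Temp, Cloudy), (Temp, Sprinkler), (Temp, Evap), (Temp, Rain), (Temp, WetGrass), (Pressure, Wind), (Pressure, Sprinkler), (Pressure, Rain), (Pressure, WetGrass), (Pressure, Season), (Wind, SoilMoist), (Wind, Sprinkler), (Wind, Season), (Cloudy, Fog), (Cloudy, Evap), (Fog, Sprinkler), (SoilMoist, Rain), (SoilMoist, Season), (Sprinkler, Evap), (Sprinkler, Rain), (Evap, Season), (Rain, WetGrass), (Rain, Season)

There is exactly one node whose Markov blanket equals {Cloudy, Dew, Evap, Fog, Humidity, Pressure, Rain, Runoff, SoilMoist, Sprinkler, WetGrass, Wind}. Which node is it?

Temp

The target node must have every member of {Cloudy, Dew, Evap, Fog, Humidity, Pressure, Rain, Runoff, SoilMoist, Sprinkler, WetGrass, Wind} as a parent, child, or co-parent, and no others.
Parents of Temp: Dew; children: Cloudy, Evap, Rain, Sprinkler, WetGrass, Wind; co-parents: Cloudy, Dew, Fog, Humidity, Pressure, Rain, Runoff, SoilMoist, Sprinkler, Wind.
These exactly cover the given set, so the node is Temp.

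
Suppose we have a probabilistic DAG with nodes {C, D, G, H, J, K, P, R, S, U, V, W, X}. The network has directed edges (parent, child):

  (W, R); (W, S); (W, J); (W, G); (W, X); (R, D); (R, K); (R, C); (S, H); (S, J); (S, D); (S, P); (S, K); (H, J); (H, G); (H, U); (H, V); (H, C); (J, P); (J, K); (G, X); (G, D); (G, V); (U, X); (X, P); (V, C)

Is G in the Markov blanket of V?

Yes

G is a parent of V.
So G ∈ MB(V).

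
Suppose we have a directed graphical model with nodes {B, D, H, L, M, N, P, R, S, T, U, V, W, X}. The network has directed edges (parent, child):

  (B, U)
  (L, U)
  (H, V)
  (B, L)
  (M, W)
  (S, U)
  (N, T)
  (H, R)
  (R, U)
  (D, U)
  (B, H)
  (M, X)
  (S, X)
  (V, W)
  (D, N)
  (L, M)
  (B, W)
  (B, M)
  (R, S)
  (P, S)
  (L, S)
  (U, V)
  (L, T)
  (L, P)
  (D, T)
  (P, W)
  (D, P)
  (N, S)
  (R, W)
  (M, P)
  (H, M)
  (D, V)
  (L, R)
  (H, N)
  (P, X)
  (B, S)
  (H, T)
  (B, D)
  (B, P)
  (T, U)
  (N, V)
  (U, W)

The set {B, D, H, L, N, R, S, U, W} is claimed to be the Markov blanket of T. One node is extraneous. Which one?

W

The Markov blanket of a node is its parents, its children, and the other parents of its children.
T has parents D, H, L, N.
Ch(T) = {U}.
For each child, the remaining parents (spouses of T):
  parents(U) \ {T} = {B, D, L, R, S}.
MB(T) = {B, D, H, L, N, R, S, U}.
W is neither a parent, child, nor co-parent of T, so it does not belong.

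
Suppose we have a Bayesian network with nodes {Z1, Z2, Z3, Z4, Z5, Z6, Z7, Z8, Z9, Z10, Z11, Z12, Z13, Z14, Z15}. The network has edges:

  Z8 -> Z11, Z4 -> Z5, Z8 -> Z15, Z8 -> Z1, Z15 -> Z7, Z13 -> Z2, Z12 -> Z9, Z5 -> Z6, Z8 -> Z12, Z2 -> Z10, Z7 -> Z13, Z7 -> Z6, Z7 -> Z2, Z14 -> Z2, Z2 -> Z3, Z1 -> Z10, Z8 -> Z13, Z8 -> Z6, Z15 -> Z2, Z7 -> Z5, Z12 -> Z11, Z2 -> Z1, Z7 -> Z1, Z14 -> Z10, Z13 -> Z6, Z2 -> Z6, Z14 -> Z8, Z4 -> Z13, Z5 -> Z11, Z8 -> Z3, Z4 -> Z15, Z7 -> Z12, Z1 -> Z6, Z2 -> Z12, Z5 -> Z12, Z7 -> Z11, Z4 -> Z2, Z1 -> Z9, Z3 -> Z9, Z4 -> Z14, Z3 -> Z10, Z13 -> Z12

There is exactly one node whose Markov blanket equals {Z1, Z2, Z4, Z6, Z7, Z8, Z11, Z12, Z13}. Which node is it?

Z5

The target node must have every member of {Z1, Z2, Z4, Z6, Z7, Z8, Z11, Z12, Z13} as a parent, child, or co-parent, and no others.
Parents of Z5: Z4, Z7; children: Z6, Z11, Z12; co-parents: Z1, Z2, Z7, Z8, Z12, Z13.
These exactly cover the given set, so the node is Z5.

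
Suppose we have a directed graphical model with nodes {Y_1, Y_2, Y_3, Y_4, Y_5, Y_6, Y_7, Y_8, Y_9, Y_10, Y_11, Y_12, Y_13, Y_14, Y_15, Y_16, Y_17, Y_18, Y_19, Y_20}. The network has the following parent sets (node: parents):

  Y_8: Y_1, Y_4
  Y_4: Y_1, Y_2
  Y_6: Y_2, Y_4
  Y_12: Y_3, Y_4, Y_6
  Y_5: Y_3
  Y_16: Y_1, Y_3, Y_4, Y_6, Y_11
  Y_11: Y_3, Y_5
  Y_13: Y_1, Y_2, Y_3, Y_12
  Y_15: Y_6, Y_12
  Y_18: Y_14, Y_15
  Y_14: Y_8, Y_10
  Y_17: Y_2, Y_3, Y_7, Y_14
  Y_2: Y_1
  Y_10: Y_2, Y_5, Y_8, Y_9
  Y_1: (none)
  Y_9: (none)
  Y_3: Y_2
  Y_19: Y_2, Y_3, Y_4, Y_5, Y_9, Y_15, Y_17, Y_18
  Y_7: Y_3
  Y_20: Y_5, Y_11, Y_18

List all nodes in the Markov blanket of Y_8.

Recall MB(v) = parents ∪ children ∪ spouses, where spouses are the other parents of v's children.
Pa(Y_8) = {Y_1, Y_4}.
Ch(Y_8) = {Y_10, Y_14}.
Other parents of Y_8's children:
  Y_10 also has parents Y_2, Y_5, Y_9.
  Y_14's other parent is Y_10.
So the Markov blanket of Y_8 is {Y_1, Y_2, Y_4, Y_5, Y_9, Y_10, Y_14}.

{Y_1, Y_2, Y_4, Y_5, Y_9, Y_10, Y_14}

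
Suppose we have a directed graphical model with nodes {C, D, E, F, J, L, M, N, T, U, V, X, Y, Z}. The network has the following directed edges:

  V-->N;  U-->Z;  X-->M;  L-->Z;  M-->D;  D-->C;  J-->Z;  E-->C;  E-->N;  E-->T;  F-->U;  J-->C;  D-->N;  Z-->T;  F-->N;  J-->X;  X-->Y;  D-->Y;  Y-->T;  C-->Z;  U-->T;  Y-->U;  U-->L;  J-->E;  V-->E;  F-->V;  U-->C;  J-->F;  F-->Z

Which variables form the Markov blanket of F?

A node's Markov blanket = Pa ∪ Ch ∪ (parents of Ch other than the node itself).
Parents of F: J.
Ch(F) = {N, U, V, Z}.
Other parents of F's children:
  V: no additional parents.
  parents(U) \ {F} = {Y}.
  parents(N) \ {F} = {D, E, V}.
  Z's other parents are C, J, L, U.
Union: {J} ∪ {N, U, V, Z} ∪ {C, D, E, J, L, U, V, Y} = {C, D, E, J, L, N, U, V, Y, Z}.

{C, D, E, J, L, N, U, V, Y, Z}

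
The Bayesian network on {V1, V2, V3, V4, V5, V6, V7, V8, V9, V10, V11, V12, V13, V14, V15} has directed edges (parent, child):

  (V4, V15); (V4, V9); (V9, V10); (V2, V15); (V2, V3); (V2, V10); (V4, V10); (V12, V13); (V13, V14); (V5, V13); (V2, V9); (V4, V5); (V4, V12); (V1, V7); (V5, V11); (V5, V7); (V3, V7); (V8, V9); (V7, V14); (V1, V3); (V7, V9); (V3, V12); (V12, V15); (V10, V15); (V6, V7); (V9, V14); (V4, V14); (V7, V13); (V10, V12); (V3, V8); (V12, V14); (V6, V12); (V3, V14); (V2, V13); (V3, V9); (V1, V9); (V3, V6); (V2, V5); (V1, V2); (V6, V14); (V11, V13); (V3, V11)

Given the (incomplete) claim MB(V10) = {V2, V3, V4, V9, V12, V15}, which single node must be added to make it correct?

V6

A node's Markov blanket = Pa ∪ Ch ∪ (parents of Ch other than the node itself).
V10's children: V12, V15.
V10's parents: V2, V4, V9.
Parents of each child, excluding V10:
  parents(V12) \ {V10} = {V3, V4, V6}.
  parents(V15) \ {V10} = {V2, V4, V12}.
MB(V10) = {V2, V3, V4, V6, V9, V12, V15}.
Comparing with the claimed set, V6 is missing.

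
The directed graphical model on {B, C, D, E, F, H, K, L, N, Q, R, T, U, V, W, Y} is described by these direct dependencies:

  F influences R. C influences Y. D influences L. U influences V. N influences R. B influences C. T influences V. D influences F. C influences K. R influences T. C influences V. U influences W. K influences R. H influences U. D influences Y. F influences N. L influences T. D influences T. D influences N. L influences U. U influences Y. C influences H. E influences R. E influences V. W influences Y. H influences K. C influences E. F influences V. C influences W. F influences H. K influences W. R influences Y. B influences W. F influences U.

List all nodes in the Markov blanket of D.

By definition, MB(D) is built from D's parents, D's children, and the co-parents of D.
D's parents: none.
D's children: F, L, N, T, Y.
Co-parents of D (other parents of its children):
  F: no additional parents.
  L has no other parent.
  parents(N) \ {D} = {F}.
  parents(T) \ {D} = {L, R}.
  Y also has parents C, R, U, W.
So the Markov blanket of D is {C, F, L, N, R, T, U, W, Y}.

{C, F, L, N, R, T, U, W, Y}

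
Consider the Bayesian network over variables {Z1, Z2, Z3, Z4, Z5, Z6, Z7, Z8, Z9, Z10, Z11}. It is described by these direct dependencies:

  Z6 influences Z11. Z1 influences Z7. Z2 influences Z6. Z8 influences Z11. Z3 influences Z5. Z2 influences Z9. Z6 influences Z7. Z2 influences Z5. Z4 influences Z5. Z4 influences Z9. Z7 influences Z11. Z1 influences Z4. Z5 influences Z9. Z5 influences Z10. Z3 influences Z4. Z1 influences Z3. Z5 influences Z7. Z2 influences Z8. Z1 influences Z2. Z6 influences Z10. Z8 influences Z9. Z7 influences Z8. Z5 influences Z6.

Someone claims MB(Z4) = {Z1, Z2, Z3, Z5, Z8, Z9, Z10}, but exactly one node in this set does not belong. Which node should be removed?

Z10

By definition, MB(Z4) is built from Z4's parents, Z4's children, and the co-parents of Z4.
Pa(Z4) = {Z1, Z3}.
Children of Z4: Z5, Z9.
Other parents of Z4's children:
  Z5's other parents are Z2, Z3.
  Z9 also has parents Z2, Z5, Z8.
MB(Z4) = {Z1, Z2, Z3, Z5, Z8, Z9}.
Z10 is neither a parent, child, nor co-parent of Z4, so it does not belong.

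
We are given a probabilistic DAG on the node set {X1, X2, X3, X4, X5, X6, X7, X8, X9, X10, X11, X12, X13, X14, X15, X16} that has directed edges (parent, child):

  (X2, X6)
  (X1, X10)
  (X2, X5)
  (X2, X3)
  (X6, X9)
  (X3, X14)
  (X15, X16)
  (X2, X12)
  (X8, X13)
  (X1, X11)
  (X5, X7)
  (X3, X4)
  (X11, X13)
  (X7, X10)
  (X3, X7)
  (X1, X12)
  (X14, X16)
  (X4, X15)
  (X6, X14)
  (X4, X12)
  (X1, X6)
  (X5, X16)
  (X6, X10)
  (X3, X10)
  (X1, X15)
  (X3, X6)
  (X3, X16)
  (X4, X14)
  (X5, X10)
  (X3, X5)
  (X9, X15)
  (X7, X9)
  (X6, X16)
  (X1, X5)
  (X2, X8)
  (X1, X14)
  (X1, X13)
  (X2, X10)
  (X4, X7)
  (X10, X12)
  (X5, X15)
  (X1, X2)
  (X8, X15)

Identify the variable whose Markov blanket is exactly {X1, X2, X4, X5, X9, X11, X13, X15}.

The target node must have every member of {X1, X2, X4, X5, X9, X11, X13, X15} as a parent, child, or co-parent, and no others.
Parents of X8: X2; children: X13, X15; co-parents: X1, X4, X5, X9, X11.
These exactly cover the given set, so the node is X8.

X8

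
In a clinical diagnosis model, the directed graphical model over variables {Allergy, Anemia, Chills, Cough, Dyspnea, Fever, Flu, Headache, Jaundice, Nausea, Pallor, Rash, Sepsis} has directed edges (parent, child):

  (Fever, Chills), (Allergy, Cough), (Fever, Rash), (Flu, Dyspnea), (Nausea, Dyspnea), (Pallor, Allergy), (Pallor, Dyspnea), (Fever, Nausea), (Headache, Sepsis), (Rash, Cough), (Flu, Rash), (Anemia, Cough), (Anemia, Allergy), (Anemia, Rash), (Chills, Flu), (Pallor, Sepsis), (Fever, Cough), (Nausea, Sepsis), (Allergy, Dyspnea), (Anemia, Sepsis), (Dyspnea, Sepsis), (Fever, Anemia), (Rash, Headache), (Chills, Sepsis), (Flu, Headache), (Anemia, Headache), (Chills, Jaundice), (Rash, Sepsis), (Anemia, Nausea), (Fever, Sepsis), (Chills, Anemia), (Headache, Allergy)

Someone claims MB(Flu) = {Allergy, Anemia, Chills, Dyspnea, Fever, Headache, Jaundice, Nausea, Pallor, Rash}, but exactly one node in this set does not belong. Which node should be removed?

By definition, MB(Flu) is built from Flu's parents, Flu's children, and the co-parents of Flu.
Pa(Flu) = {Chills}.
Flu's children: Dyspnea, Headache, Rash.
Other parents of Flu's children:
  Rash: Anemia, Fever
  Headache: Anemia, Rash
  Dyspnea: Allergy, Nausea, Pallor
MB(Flu) = {Allergy, Anemia, Chills, Dyspnea, Fever, Headache, Nausea, Pallor, Rash}.
Jaundice is neither a parent, child, nor co-parent of Flu, so it does not belong.

Jaundice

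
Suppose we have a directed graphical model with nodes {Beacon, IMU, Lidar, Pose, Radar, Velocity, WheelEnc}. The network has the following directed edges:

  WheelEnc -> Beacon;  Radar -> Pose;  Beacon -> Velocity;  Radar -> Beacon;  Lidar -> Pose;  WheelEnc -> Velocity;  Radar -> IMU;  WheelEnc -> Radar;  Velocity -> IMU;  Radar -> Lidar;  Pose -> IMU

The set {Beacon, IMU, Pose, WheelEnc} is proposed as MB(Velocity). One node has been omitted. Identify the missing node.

A node's Markov blanket = Pa ∪ Ch ∪ (parents of Ch other than the node itself).
Ch(Velocity) = {IMU}.
Velocity's parents: Beacon, WheelEnc.
Co-parents of Velocity (other parents of its children):
  parents(IMU) \ {Velocity} = {Pose, Radar}.
MB(Velocity) = {Beacon, IMU, Pose, Radar, WheelEnc}.
Comparing with the claimed set, Radar is missing.

Radar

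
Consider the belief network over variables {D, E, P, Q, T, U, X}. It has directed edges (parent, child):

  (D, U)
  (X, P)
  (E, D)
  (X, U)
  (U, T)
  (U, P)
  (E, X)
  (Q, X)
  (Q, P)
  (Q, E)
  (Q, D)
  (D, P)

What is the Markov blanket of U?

{D, P, Q, T, X}

The Markov blanket of a node is its parents, its children, and the other parents of its children.
Parents of U: D, X.
Ch(U) = {P, T}.
Co-parents of U (other parents of its children):
  T: —
  P: D, Q, X
Taking the union gives {D, P, Q, T, X}.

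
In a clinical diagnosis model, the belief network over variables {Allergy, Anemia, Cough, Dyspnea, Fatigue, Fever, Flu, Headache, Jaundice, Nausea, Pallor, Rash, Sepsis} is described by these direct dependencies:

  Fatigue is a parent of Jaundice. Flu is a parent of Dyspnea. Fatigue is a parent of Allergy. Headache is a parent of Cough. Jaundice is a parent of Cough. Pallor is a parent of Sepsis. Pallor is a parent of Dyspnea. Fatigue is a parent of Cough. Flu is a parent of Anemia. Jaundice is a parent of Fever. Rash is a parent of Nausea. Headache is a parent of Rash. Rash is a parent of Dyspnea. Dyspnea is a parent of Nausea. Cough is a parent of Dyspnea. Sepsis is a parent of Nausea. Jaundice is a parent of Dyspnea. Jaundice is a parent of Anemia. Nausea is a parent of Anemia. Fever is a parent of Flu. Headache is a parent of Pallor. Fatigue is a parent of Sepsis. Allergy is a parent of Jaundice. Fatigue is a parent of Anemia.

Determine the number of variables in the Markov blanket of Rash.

Rash has children Dyspnea, Nausea.
Pa(Rash) = {Headache}.
Parents of each child, excluding Rash:
  parents(Dyspnea) \ {Rash} = {Cough, Flu, Jaundice, Pallor}.
  Nausea also has parents Dyspnea, Sepsis.
MB(Rash) = {Cough, Dyspnea, Flu, Headache, Jaundice, Nausea, Pallor, Sepsis}, which has 8 nodes.

8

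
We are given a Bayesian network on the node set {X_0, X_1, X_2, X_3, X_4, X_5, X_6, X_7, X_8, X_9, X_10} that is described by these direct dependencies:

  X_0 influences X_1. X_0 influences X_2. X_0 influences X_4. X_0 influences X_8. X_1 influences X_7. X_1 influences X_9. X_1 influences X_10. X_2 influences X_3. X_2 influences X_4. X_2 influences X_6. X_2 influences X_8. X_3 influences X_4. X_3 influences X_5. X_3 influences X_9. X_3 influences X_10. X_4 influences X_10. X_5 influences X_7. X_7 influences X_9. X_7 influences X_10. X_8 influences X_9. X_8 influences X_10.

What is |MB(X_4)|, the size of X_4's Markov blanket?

The Markov blanket of a node is its parents, its children, and the other parents of its children.
X_4 has child X_10.
X_4's parents: X_0, X_2, X_3.
Parents of each child, excluding X_4:
  parents(X_10) \ {X_4} = {X_1, X_3, X_7, X_8}.
MB(X_4) = {X_0, X_1, X_2, X_3, X_7, X_8, X_10}, which has 7 nodes.

7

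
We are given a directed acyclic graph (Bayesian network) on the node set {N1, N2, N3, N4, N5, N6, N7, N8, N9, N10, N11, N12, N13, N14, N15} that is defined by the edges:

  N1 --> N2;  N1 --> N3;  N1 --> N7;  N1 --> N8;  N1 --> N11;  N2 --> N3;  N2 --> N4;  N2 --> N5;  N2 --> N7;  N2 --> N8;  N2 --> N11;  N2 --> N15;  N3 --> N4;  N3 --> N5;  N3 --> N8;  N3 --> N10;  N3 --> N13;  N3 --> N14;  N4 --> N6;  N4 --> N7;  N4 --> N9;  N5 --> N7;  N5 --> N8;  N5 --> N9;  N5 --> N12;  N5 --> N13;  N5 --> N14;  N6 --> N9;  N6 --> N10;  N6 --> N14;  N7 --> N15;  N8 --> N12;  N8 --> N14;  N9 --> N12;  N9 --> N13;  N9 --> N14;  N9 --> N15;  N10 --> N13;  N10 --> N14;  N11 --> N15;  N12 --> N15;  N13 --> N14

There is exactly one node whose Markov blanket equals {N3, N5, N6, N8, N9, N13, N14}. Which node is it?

N10

The target node must have every member of {N3, N5, N6, N8, N9, N13, N14} as a parent, child, or co-parent, and no others.
Parents of N10: N3, N6; children: N13, N14; co-parents: N3, N5, N6, N8, N9, N13.
These exactly cover the given set, so the node is N10.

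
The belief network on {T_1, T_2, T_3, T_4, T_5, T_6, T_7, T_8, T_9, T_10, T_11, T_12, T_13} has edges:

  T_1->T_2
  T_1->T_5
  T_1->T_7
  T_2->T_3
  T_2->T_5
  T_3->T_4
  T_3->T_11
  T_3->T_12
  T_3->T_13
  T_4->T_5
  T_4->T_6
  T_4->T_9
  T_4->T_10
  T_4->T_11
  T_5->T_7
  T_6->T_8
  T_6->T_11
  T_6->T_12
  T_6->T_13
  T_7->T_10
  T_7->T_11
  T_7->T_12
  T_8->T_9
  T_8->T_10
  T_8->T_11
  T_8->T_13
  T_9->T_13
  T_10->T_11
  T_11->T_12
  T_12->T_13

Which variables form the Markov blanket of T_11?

A node's Markov blanket = Pa ∪ Ch ∪ (parents of Ch other than the node itself).
T_11 has child T_12.
Pa(T_11) = {T_3, T_4, T_6, T_7, T_8, T_10}.
Parents of each child, excluding T_11:
  parents(T_12) \ {T_11} = {T_3, T_6, T_7}.
MB(T_11) = {T_3, T_4, T_6, T_7, T_8, T_10, T_12}.

{T_3, T_4, T_6, T_7, T_8, T_10, T_12}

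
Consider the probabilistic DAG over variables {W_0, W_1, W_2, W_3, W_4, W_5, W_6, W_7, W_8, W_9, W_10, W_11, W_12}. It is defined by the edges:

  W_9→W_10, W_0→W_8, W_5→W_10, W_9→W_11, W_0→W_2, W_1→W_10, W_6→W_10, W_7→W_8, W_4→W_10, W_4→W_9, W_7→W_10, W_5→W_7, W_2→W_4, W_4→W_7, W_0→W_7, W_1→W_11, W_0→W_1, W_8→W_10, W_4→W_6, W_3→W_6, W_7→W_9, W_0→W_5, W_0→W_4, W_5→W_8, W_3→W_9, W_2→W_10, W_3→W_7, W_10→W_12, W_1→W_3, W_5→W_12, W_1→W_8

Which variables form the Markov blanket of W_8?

{W_0, W_1, W_2, W_4, W_5, W_6, W_7, W_9, W_10}

Recall MB(v) = parents ∪ children ∪ spouses, where spouses are the other parents of v's children.
Ch(W_8) = {W_10}.
W_8 has parents W_0, W_1, W_5, W_7.
Parents of each child, excluding W_8:
  parents(W_10) \ {W_8} = {W_1, W_2, W_4, W_5, W_6, W_7, W_9}.
Taking the union gives {W_0, W_1, W_2, W_4, W_5, W_6, W_7, W_9, W_10}.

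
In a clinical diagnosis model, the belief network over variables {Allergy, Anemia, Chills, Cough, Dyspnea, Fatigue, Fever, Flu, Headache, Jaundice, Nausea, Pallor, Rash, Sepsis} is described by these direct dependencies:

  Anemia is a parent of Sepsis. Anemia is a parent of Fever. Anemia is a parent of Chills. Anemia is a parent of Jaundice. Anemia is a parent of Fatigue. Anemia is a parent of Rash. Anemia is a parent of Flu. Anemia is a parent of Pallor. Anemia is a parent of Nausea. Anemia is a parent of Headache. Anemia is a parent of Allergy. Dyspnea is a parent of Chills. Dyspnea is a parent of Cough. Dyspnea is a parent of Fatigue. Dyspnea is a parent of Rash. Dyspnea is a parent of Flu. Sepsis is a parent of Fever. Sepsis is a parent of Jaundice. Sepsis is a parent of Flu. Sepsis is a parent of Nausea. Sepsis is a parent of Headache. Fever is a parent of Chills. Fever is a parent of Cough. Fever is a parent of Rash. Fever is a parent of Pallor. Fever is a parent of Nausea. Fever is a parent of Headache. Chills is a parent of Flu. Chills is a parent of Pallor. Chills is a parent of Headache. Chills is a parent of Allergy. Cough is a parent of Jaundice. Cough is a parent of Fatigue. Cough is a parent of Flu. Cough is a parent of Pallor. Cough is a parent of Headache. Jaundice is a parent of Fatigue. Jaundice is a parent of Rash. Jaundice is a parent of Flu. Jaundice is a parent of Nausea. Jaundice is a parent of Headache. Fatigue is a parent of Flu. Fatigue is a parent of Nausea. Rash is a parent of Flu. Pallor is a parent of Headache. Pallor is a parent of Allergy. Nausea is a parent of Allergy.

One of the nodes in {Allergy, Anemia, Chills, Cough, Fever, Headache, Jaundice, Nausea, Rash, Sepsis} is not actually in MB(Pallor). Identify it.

Rash

Pallor has parents Anemia, Chills, Cough, Fever.
Ch(Pallor) = {Allergy, Headache}.
For each child, the remaining parents (spouses of Pallor):
  Headache also has parents Anemia, Chills, Cough, Fever, Jaundice, Sepsis.
  parents(Allergy) \ {Pallor} = {Anemia, Chills, Nausea}.
MB(Pallor) = {Allergy, Anemia, Chills, Cough, Fever, Headache, Jaundice, Nausea, Sepsis}.
Rash is neither a parent, child, nor co-parent of Pallor, so it does not belong.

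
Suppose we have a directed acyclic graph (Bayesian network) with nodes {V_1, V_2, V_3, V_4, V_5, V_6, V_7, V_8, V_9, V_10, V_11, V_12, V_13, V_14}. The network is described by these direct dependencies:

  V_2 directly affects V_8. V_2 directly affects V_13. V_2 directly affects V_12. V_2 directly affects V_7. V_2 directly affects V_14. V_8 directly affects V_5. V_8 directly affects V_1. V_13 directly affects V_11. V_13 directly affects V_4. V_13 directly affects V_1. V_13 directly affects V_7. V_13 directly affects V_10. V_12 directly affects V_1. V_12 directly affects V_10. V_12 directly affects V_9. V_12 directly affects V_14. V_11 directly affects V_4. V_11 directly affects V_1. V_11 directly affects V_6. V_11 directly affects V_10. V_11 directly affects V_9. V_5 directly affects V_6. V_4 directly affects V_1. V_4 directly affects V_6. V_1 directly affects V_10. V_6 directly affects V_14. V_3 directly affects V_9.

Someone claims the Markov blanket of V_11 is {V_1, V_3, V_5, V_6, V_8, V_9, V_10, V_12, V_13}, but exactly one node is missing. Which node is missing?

V_11's parents: V_13.
Children of V_11: V_1, V_4, V_6, V_9, V_10.
For each child, the remaining parents (spouses of V_11):
  V_4 also has parent V_13.
  V_1's other parents are V_4, V_8, V_12, V_13.
  parents(V_6) \ {V_11} = {V_4, V_5}.
  parents(V_10) \ {V_11} = {V_1, V_12, V_13}.
  V_9 also has parents V_3, V_12.
MB(V_11) = {V_1, V_3, V_4, V_5, V_6, V_8, V_9, V_10, V_12, V_13}.
Comparing with the claimed set, V_4 is missing.

V_4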